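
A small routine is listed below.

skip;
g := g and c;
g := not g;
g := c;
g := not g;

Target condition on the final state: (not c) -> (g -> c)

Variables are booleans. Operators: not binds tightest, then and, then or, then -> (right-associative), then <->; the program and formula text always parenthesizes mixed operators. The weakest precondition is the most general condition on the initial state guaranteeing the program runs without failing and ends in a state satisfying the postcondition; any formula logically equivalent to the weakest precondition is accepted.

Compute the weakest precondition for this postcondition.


Working backward. After the program, (not c) -> (g -> c) must hold.
Before g := not g: (not c) -> ((not g) -> c)
Before g := c: (not c) -> ((not c) -> c)
Before g := not g: (not c) -> ((not c) -> c)
Before g := g and c: (not c) -> ((not c) -> c)
Before skip: (not c) -> ((not c) -> c)
Answer: WP = (not c) -> ((not c) -> c)


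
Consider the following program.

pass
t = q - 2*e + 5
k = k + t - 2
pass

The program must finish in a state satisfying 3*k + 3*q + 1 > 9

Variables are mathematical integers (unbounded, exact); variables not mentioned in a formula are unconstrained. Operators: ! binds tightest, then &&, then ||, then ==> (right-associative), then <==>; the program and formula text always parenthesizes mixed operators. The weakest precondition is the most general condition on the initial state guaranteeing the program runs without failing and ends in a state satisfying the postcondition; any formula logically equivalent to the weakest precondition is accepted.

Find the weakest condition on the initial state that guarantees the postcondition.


Working backward. After the program, the postcondition 3*k + 3*q + 1 > 9 must hold; in canonical form it is 3*k + 3*q > 8.
Before skip: 3*k + 3*q > 8
Before k := k + t - 2: 3*k + 3*q + 3*t > 14
Before t := q - 2*e + 5: 3*k + 6*q > 6*e - 1
Before skip: 3*k + 6*q > 6*e - 1
Answer: WP = 3*k + 6*q > 6*e - 1


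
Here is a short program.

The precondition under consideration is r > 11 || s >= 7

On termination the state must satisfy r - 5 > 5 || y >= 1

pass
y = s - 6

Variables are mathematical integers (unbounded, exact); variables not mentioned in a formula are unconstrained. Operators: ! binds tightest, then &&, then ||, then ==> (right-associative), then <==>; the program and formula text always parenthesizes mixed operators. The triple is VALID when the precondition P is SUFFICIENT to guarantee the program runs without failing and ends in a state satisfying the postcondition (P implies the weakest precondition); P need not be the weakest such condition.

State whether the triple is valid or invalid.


Working backward. After the program, the postcondition r - 5 > 5 || y >= 1 must hold; in canonical form it is r > 10 || y >= 1.
Before y := s - 6: r > 10 || s >= 7
Before skip: r > 10 || s >= 7
The weakest precondition is r > 10 || s >= 7.
Check whether r > 11 || s >= 7 implies it.
Every state satisfying the precondition satisfies the weakest precondition: the implication holds.
Answer: valid


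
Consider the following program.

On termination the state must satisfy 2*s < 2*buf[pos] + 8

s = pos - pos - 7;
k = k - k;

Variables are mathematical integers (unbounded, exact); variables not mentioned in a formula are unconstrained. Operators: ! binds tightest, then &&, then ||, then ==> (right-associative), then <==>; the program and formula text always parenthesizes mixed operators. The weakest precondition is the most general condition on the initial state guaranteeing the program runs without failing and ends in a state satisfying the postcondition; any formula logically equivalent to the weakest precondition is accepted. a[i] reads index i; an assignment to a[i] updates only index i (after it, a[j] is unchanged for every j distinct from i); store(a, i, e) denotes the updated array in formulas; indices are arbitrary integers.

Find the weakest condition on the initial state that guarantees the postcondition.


Working backward. After the program, 2*s < 2*buf[pos] + 8 must hold.
Before k := k - k: 2*s < 2*buf[pos] + 8
Before s := pos - pos - 7: 2*buf[pos] > -22
Answer: WP = 2*buf[pos] > -22


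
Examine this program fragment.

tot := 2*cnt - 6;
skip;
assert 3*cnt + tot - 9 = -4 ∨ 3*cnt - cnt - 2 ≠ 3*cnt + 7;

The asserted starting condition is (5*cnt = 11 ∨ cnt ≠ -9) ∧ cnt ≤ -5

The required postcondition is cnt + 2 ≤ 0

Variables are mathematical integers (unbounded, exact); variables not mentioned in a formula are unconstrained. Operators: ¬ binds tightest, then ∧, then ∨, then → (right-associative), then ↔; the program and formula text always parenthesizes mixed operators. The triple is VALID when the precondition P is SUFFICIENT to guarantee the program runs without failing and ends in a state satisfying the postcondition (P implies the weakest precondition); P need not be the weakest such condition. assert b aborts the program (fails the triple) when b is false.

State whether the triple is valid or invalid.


Working backward. After the program, the postcondition cnt + 2 ≤ 0 must hold; in canonical form it is cnt ≤ -2.
Before assert 3*cnt + tot - 9 = -4 ∨ 3*cnt - cnt - 2 ≠ 3*cnt + 7: (3*cnt + tot = 5 ∨ cnt ≠ -9) ∧ cnt ≤ -2
Before skip: (3*cnt + tot = 5 ∨ cnt ≠ -9) ∧ cnt ≤ -2
Before tot := 2*cnt - 6: (5*cnt = 11 ∨ cnt ≠ -9) ∧ cnt ≤ -2
The weakest precondition is (5*cnt = 11 ∨ cnt ≠ -9) ∧ cnt ≤ -2.
Check whether (5*cnt = 11 ∨ cnt ≠ -9) ∧ cnt ≤ -5 implies it.
Every state satisfying the precondition satisfies the weakest precondition: the implication holds.
Answer: valid


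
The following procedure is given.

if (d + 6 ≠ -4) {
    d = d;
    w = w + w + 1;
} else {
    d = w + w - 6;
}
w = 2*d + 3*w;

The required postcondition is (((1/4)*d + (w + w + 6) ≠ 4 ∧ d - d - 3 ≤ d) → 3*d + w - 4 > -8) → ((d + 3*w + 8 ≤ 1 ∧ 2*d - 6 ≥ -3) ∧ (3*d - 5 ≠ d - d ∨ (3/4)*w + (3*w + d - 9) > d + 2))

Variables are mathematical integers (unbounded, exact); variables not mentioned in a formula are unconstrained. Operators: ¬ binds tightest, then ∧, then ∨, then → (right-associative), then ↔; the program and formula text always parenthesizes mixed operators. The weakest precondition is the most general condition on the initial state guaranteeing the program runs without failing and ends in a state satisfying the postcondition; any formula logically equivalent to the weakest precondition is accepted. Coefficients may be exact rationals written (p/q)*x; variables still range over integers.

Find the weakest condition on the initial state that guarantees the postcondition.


Working backward. After the program, the postcondition (((1/4)*d + (w + w + 6) ≠ 4 ∧ d - d - 3 ≤ d) → 3*d + w - 4 > -8) → ((d + 3*w + 8 ≤ 1 ∧ 2*d - 6 ≥ -3) ∧ (3*d - 5 ≠ d - d ∨ (3/4)*w + (3*w + d - 9) > d + 2)) must hold; in canonical form it is (((1/4)*d + 2*w ≠ -2 ∧ d ≥ -3) → 3*d + w > -4) → (d + 3*w ≤ -7 ∧ 2*d ≥ 3 ∧ (3*d ≠ 5 ∨ (15/4)*w > 11)).
Before w := 2*d + 3*w: (((17/4)*d + 6*w ≠ -2 ∧ d ≥ -3) → 5*d + 3*w > -4) → (7*d + 9*w ≤ -7 ∧ 2*d ≥ 3 ∧ (3*d ≠ 5 ∨ (15/2)*d + (45/4)*w > 11))
Then branch requires (((17/4)*d + 12*w ≠ -8 ∧ d ≥ -3) → 5*d + 6*w > -7) → (7*d + 18*w ≤ -16 ∧ 2*d ≥ 3 ∧ (3*d ≠ 5 ∨ (15/2)*d + (45/2)*w > -1/4)); else branch requires (((29/2)*w ≠ 47/2 ∧ 2*w ≥ 3) → 13*w > 26) → (23*w ≤ 35 ∧ 4*w ≥ 15 ∧ (6*w ≠ 23 ∨ (105/4)*w > 56)).
Before the if: (d ≠ -10 → ((((17/4)*d + 12*w ≠ -8 ∧ d ≥ -3) → 5*d + 6*w > -7) → (7*d + 18*w ≤ -16 ∧ 2*d ≥ 3 ∧ (3*d ≠ 5 ∨ (15/2)*d + (45/2)*w > -1/4)))) ∧ ((¬(d ≠ -10)) → ((((29/2)*w ≠ 47/2 ∧ 2*w ≥ 3) → 13*w > 26) → (23*w ≤ 35 ∧ 4*w ≥ 15 ∧ (6*w ≠ 23 ∨ (105/4)*w > 56))))
Answer: WP = (d ≠ -10 → ((((17/4)*d + 12*w ≠ -8 ∧ d ≥ -3) → 5*d + 6*w > -7) → (7*d + 18*w ≤ -16 ∧ 2*d ≥ 3 ∧ (3*d ≠ 5 ∨ (15/2)*d + (45/2)*w > -1/4)))) ∧ ((¬(d ≠ -10)) → ((((29/2)*w ≠ 47/2 ∧ 2*w ≥ 3) → 13*w > 26) → (23*w ≤ 35 ∧ 4*w ≥ 15 ∧ (6*w ≠ 23 ∨ (105/4)*w > 56))))


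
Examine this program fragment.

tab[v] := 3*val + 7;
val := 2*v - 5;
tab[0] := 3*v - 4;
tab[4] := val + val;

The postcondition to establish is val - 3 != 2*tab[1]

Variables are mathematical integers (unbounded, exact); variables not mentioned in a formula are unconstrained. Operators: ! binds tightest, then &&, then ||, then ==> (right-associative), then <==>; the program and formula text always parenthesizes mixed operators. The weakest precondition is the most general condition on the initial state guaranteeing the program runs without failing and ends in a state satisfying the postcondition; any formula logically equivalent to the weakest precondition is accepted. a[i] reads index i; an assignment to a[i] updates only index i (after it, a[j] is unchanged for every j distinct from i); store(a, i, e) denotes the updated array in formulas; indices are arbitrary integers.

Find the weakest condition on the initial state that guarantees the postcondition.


Working backward. After the program, the postcondition val - 3 != 2*tab[1] must hold; in canonical form it is val != 2*tab[1] + 3.
Before tab[4] := val + val: val != 2*tab[1] + 3
Before tab[0] := 3*v - 4: val != 2*tab[1] + 3
Before val := 2*v - 5: 2*v != 2*tab[1] + 8
Before tab[v] := 3*val + 7: 2*v != 2*store(tab, v, 3*val + 7)[1] + 8
Answer: WP = 2*v != 2*store(tab, v, 3*val + 7)[1] + 8


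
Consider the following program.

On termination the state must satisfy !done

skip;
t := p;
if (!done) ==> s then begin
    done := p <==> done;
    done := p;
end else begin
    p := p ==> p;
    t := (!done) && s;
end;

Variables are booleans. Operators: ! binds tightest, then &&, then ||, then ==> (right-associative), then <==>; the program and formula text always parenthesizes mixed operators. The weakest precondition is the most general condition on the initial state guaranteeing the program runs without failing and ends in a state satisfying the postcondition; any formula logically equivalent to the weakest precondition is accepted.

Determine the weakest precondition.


Working backward. After the program, !done must hold.
Then branch requires !p; else branch requires !done.
Before the if: (((!done) ==> s) ==> (!p)) && ((!((!done) ==> s)) ==> (!done))
Before t := p: (((!done) ==> s) ==> (!p)) && ((!((!done) ==> s)) ==> (!done))
Before skip: (((!done) ==> s) ==> (!p)) && ((!((!done) ==> s)) ==> (!done))
Answer: WP = (((!done) ==> s) ==> (!p)) && ((!((!done) ==> s)) ==> (!done))


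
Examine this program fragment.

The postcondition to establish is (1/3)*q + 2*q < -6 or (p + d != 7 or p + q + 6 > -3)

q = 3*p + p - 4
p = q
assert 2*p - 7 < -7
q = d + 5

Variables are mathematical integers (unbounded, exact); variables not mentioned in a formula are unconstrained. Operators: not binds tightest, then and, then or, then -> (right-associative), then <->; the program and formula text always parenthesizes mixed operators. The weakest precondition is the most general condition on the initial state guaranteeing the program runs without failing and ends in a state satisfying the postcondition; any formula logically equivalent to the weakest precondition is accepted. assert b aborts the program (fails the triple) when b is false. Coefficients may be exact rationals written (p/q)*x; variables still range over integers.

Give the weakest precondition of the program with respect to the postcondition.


Working backward. After the program, the postcondition (1/3)*q + 2*q < -6 or (p + d != 7 or p + q + 6 > -3) must hold; in canonical form it is (7/3)*q < -6 or d + p != 7 or p + q > -9.
Before q := d + 5: (7/3)*d < -53/3 or d + p != 7 or d + p > -14
Before assert 2*p - 7 < -7: 2*p < 0 and ((7/3)*d < -53/3 or d + p != 7 or d + p > -14)
Before p := q: 2*q < 0 and ((7/3)*d < -53/3 or d + q != 7 or d + q > -14)
Before q := 3*p + p - 4: 8*p < 8 and ((7/3)*d < -53/3 or d + 4*p != 11 or d + 4*p > -10)
Answer: WP = 8*p < 8 and ((7/3)*d < -53/3 or d + 4*p != 11 or d + 4*p > -10)


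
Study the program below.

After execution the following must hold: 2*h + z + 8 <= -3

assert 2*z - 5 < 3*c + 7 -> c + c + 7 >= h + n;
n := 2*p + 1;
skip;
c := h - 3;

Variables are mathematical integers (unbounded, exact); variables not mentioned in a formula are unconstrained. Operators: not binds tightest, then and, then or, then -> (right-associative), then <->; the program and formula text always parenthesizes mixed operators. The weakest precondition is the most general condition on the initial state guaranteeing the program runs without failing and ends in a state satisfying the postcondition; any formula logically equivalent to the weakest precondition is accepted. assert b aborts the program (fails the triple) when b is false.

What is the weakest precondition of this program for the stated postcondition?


Working backward. After the program, the postcondition 2*h + z + 8 <= -3 must hold; in canonical form it is 2*h + z <= -11.
Before c := h - 3: 2*h + z <= -11
Before skip: 2*h + z <= -11
Before n := 2*p + 1: 2*h + z <= -11
Before assert 2*z - 5 < 3*c + 7 -> c + c + 7 >= h + n: (2*z < 3*c + 12 -> 2*c >= h + n - 7) and 2*h + z <= -11
Answer: WP = (2*z < 3*c + 12 -> 2*c >= h + n - 7) and 2*h + z <= -11


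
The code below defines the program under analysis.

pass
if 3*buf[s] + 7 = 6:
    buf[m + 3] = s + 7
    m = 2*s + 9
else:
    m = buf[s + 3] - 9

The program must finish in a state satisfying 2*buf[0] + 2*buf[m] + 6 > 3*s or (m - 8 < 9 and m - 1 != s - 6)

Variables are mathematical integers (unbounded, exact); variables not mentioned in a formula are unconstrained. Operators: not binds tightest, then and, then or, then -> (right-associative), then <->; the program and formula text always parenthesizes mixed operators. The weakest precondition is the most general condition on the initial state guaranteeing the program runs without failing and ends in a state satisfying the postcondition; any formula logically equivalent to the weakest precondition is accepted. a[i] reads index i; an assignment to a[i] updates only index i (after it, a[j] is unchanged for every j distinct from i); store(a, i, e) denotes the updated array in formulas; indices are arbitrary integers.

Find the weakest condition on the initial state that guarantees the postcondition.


Working backward. After the program, the postcondition 2*buf[0] + 2*buf[m] + 6 > 3*s or (m - 8 < 9 and m - 1 != s - 6) must hold; in canonical form it is 2*buf[0] + 2*buf[m] > 3*s - 6 or (m < 17 and m != s - 5).
Then branch requires 2*store(buf, m + 3, s + 7)[2*s + 9] + 2*store(buf, m + 3, s + 7)[0] > 3*s - 6 or (2*s < 8 and s != -14); else branch requires 2*buf[0] + 2*buf[buf[s + 3] - 9] > 3*s - 6 or (buf[s + 3] < 26 and buf[s + 3] != s + 4).
Before the if: (3*buf[s] = -1 -> (2*store(buf, m + 3, s + 7)[2*s + 9] + 2*store(buf, m + 3, s + 7)[0] > 3*s - 6 or (2*s < 8 and s != -14))) and ((not (3*buf[s] = -1)) -> (2*buf[0] + 2*buf[buf[s + 3] - 9] > 3*s - 6 or (buf[s + 3] < 26 and buf[s + 3] != s + 4)))
Before skip: (3*buf[s] = -1 -> (2*store(buf, m + 3, s + 7)[2*s + 9] + 2*store(buf, m + 3, s + 7)[0] > 3*s - 6 or (2*s < 8 and s != -14))) and ((not (3*buf[s] = -1)) -> (2*buf[0] + 2*buf[buf[s + 3] - 9] > 3*s - 6 or (buf[s + 3] < 26 and buf[s + 3] != s + 4)))
Answer: WP = (3*buf[s] = -1 -> (2*store(buf, m + 3, s + 7)[2*s + 9] + 2*store(buf, m + 3, s + 7)[0] > 3*s - 6 or (2*s < 8 and s != -14))) and ((not (3*buf[s] = -1)) -> (2*buf[0] + 2*buf[buf[s + 3] - 9] > 3*s - 6 or (buf[s + 3] < 26 and buf[s + 3] != s + 4)))


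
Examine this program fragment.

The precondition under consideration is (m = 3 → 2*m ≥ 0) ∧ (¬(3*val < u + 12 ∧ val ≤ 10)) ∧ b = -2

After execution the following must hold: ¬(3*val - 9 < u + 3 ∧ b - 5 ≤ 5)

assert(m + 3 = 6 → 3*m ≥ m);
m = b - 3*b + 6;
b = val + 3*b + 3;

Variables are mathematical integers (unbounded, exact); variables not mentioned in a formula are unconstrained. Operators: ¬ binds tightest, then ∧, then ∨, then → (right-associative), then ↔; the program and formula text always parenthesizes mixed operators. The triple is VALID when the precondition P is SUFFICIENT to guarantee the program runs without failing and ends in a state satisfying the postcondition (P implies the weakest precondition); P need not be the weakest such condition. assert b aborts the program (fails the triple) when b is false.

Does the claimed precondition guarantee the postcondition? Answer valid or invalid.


Working backward. After the program, the postcondition ¬(3*val - 9 < u + 3 ∧ b - 5 ≤ 5) must hold; in canonical form it is ¬(3*val < u + 12 ∧ b ≤ 10).
Before b := val + 3*b + 3: ¬(3*val < u + 12 ∧ 3*b + val ≤ 7)
Before m := b - 3*b + 6: ¬(3*val < u + 12 ∧ 3*b + val ≤ 7)
Before assert m + 3 = 6 → 3*m ≥ m: (m = 3 → 2*m ≥ 0) ∧ (¬(3*val < u + 12 ∧ 3*b + val ≤ 7))
The weakest precondition is (m = 3 → 2*m ≥ 0) ∧ (¬(3*val < u + 12 ∧ 3*b + val ≤ 7)).
Check whether (m = 3 → 2*m ≥ 0) ∧ (¬(3*val < u + 12 ∧ val ≤ 10)) ∧ b = -2 implies it.
Countermodel: at the initial state b = -2, m = 0, u = 22, val = 11, the precondition holds but the weakest precondition fails.
Answer: invalid


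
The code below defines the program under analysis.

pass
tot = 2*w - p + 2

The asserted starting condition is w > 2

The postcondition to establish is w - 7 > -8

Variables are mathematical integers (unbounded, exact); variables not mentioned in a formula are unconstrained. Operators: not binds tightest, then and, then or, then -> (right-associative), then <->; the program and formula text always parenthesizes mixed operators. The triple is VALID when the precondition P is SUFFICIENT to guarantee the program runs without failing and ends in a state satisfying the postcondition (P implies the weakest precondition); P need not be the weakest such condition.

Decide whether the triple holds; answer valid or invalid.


Working backward. After the program, the postcondition w - 7 > -8 must hold; in canonical form it is w > -1.
Before tot := 2*w - p + 2: w > -1
Before skip: w > -1
The weakest precondition is w > -1.
Check whether w > 2 implies it.
Every state satisfying the precondition satisfies the weakest precondition: the implication holds.
Answer: valid


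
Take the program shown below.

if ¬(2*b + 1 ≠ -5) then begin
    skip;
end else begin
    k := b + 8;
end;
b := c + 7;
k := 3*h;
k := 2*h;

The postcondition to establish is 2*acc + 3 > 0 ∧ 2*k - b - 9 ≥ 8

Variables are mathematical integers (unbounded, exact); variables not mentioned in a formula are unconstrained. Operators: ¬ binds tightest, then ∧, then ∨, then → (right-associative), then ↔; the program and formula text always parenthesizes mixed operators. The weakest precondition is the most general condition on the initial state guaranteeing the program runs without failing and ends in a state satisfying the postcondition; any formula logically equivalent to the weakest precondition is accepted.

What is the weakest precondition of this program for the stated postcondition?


Working backward. After the program, the postcondition 2*acc + 3 > 0 ∧ 2*k - b - 9 ≥ 8 must hold; in canonical form it is 2*acc > -3 ∧ 2*k ≥ b + 17.
Before k := 2*h: 2*acc > -3 ∧ 4*h ≥ b + 17
Before k := 3*h: 2*acc > -3 ∧ 4*h ≥ b + 17
Before b := c + 7: 2*acc > -3 ∧ 4*h ≥ c + 24
Then branch requires 2*acc > -3 ∧ 4*h ≥ c + 24; else branch requires 2*acc > -3 ∧ 4*h ≥ c + 24.
Before the if: ((¬(2*b ≠ -6)) → (2*acc > -3 ∧ 4*h ≥ c + 24)) ∧ (2*b ≠ -6 → (2*acc > -3 ∧ 4*h ≥ c + 24))
Answer: WP = ((¬(2*b ≠ -6)) → (2*acc > -3 ∧ 4*h ≥ c + 24)) ∧ (2*b ≠ -6 → (2*acc > -3 ∧ 4*h ≥ c + 24))


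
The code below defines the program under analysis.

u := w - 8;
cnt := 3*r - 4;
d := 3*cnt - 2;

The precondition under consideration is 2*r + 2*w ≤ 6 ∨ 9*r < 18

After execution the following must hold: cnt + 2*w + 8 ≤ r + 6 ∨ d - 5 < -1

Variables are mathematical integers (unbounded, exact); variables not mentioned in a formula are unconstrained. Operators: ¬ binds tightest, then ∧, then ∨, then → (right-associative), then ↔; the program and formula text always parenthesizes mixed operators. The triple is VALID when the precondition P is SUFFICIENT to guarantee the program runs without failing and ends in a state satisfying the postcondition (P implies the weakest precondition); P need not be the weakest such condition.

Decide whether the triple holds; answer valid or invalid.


Working backward. After the program, the postcondition cnt + 2*w + 8 ≤ r + 6 ∨ d - 5 < -1 must hold; in canonical form it is cnt + 2*w ≤ r - 2 ∨ d < 4.
Before d := 3*cnt - 2: cnt + 2*w ≤ r - 2 ∨ 3*cnt < 6
Before cnt := 3*r - 4: 2*r + 2*w ≤ 2 ∨ 9*r < 18
Before u := w - 8: 2*r + 2*w ≤ 2 ∨ 9*r < 18
The weakest precondition is 2*r + 2*w ≤ 2 ∨ 9*r < 18.
Check whether 2*r + 2*w ≤ 6 ∨ 9*r < 18 implies it.
Countermodel: at the initial state r = 2, w = 0, the precondition holds but the weakest precondition fails.
Answer: invalid


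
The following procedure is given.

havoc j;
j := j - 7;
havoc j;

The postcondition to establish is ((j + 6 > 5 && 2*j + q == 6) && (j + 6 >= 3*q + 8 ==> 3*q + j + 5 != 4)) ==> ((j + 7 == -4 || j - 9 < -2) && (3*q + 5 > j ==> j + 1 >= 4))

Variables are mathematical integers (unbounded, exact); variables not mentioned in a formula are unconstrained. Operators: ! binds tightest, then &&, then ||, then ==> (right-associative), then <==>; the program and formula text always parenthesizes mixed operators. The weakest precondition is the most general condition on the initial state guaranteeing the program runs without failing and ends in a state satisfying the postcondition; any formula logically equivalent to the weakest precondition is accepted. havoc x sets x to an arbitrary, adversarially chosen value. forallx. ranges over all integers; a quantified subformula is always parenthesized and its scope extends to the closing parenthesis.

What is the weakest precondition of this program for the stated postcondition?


Working backward. After the program, the postcondition ((j + 6 > 5 && 2*j + q == 6) && (j + 6 >= 3*q + 8 ==> 3*q + j + 5 != 4)) ==> ((j + 7 == -4 || j - 9 < -2) && (3*q + 5 > j ==> j + 1 >= 4)) must hold; in canonical form it is (j > -1 && 2*j + q == 6 && (j >= 3*q + 2 ==> j + 3*q != -1)) ==> ((j == -11 || j < 7) && (3*q > j - 5 ==> j >= 3)).
Before havoc j: forall j_1. ((j_1 > -1 && 2*j_1 + q == 6 && (j_1 >= 3*q + 2 ==> j_1 + 3*q != -1)) ==> ((j_1 == -11 || j_1 < 7) && (3*q > j_1 - 5 ==> j_1 >= 3)))
Before j := j - 7: forall j_1. ((j_1 > -1 && 2*j_1 + q == 6 && (j_1 >= 3*q + 2 ==> j_1 + 3*q != -1)) ==> ((j_1 == -11 || j_1 < 7) && (3*q > j_1 - 5 ==> j_1 >= 3)))
Before havoc j: forall j_1. ((j_1 > -1 && 2*j_1 + q == 6 && (j_1 >= 3*q + 2 ==> j_1 + 3*q != -1)) ==> ((j_1 == -11 || j_1 < 7) && (3*q > j_1 - 5 ==> j_1 >= 3)))
Answer: WP = forall j_1. ((j_1 > -1 && 2*j_1 + q == 6 && (j_1 >= 3*q + 2 ==> j_1 + 3*q != -1)) ==> ((j_1 == -11 || j_1 < 7) && (3*q > j_1 - 5 ==> j_1 >= 3)))


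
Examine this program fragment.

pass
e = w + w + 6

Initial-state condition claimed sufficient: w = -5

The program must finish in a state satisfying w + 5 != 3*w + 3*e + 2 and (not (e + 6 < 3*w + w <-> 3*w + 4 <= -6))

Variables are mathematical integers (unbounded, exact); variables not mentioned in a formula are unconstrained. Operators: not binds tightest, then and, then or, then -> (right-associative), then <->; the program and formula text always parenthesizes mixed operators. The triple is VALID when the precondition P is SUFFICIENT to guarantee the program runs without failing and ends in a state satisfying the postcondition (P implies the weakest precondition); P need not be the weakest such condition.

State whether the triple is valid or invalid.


Working backward. After the program, the postcondition w + 5 != 3*w + 3*e + 2 and (not (e + 6 < 3*w + w <-> 3*w + 4 <= -6)) must hold; in canonical form it is 3*e + 2*w != 3 and (not (e < 4*w - 6 <-> 3*w <= -10)).
Before e := w + w + 6: 8*w != -15 and (not (2*w > 12 <-> 3*w <= -10))
Before skip: 8*w != -15 and (not (2*w > 12 <-> 3*w <= -10))
The weakest precondition is 8*w != -15 and (not (2*w > 12 <-> 3*w <= -10)).
Check whether w = -5 implies it.
Every state satisfying the precondition satisfies the weakest precondition: the implication holds.
Answer: valid


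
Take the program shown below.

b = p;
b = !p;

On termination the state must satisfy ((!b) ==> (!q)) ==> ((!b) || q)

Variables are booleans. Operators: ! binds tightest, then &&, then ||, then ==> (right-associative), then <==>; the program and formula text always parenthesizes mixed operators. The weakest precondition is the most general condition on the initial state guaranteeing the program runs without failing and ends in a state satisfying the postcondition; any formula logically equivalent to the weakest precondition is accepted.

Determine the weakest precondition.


Working backward. After the program, ((!b) ==> (!q)) ==> ((!b) || q) must hold.
Before b := !p: (p ==> (!q)) ==> (p || q)
Before b := p: (p ==> (!q)) ==> (p || q)
Answer: WP = (p ==> (!q)) ==> (p || q)


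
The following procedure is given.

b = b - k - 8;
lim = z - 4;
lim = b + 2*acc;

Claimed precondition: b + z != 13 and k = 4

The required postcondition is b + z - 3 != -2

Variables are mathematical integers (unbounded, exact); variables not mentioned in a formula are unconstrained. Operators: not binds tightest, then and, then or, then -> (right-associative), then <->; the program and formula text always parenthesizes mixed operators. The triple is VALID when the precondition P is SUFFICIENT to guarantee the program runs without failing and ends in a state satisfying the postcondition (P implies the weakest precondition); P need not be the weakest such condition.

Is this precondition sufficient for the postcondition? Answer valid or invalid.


Working backward. After the program, the postcondition b + z - 3 != -2 must hold; in canonical form it is b + z != 1.
Before lim := b + 2*acc: b + z != 1
Before lim := z - 4: b + z != 1
Before b := b - k - 8: b + z != k + 9
The weakest precondition is b + z != k + 9.
Check whether b + z != 13 and k = 4 implies it.
Every state satisfying the precondition satisfies the weakest precondition: the implication holds.
Answer: valid


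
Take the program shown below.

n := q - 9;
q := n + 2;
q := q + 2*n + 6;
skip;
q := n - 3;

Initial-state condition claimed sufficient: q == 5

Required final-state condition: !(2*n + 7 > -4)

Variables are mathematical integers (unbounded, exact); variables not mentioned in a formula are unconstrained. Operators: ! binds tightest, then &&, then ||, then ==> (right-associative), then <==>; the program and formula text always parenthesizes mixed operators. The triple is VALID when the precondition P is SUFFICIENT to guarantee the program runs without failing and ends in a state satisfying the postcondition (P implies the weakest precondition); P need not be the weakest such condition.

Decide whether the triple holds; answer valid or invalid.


Working backward. After the program, the postcondition !(2*n + 7 > -4) must hold; in canonical form it is !(2*n > -11).
Before q := n - 3: !(2*n > -11)
Before skip: !(2*n > -11)
Before q := q + 2*n + 6: !(2*n > -11)
Before q := n + 2: !(2*n > -11)
Before n := q - 9: !(2*q > 7)
The weakest precondition is !(2*q > 7).
Check whether q == 5 implies it.
Countermodel: at the initial state q = 5, the precondition holds but the weakest precondition fails.
Answer: invalid


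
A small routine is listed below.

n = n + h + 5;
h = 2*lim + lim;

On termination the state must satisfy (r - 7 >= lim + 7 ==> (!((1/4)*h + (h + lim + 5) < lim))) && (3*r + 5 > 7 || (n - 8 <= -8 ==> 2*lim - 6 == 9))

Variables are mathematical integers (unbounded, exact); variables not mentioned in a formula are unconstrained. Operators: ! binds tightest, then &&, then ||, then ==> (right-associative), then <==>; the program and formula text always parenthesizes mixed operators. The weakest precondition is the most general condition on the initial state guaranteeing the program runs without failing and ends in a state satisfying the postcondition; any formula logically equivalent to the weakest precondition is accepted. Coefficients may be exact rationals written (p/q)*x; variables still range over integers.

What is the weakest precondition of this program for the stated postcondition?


Working backward. After the program, the postcondition (r - 7 >= lim + 7 ==> (!((1/4)*h + (h + lim + 5) < lim))) && (3*r + 5 > 7 || (n - 8 <= -8 ==> 2*lim - 6 == 9)) must hold; in canonical form it is (r >= lim + 14 ==> (!((5/4)*h < -5))) && (3*r > 2 || (n <= 0 ==> 2*lim == 15)).
Before h := 2*lim + lim: (r >= lim + 14 ==> (!((15/4)*lim < -5))) && (3*r > 2 || (n <= 0 ==> 2*lim == 15))
Before n := n + h + 5: (r >= lim + 14 ==> (!((15/4)*lim < -5))) && (3*r > 2 || (h + n <= -5 ==> 2*lim == 15))
Answer: WP = (r >= lim + 14 ==> (!((15/4)*lim < -5))) && (3*r > 2 || (h + n <= -5 ==> 2*lim == 15))


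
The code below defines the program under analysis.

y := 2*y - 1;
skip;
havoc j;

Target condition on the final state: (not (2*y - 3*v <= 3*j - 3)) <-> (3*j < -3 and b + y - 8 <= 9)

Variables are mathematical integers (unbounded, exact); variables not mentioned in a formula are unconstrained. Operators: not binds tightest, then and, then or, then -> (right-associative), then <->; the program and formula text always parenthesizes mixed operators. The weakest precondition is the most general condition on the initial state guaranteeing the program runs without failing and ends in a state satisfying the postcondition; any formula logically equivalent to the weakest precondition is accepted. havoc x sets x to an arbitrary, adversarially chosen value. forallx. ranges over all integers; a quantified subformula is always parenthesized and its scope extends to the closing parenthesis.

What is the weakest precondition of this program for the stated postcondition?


Working backward. After the program, the postcondition (not (2*y - 3*v <= 3*j - 3)) <-> (3*j < -3 and b + y - 8 <= 9) must hold; in canonical form it is (not (2*y <= 3*j + 3*v - 3)) <-> (3*j < -3 and b + y <= 17).
Before havoc j: forall j_1. ((not (2*y <= 3*j_1 + 3*v - 3)) <-> (3*j_1 < -3 and b + y <= 17))
Before skip: forall j_1. ((not (2*y <= 3*j_1 + 3*v - 3)) <-> (3*j_1 < -3 and b + y <= 17))
Before y := 2*y - 1: forall j_1. ((not (4*y <= 3*j_1 + 3*v - 1)) <-> (3*j_1 < -3 and b + 2*y <= 18))
Answer: WP = forall j_1. ((not (4*y <= 3*j_1 + 3*v - 1)) <-> (3*j_1 < -3 and b + 2*y <= 18))


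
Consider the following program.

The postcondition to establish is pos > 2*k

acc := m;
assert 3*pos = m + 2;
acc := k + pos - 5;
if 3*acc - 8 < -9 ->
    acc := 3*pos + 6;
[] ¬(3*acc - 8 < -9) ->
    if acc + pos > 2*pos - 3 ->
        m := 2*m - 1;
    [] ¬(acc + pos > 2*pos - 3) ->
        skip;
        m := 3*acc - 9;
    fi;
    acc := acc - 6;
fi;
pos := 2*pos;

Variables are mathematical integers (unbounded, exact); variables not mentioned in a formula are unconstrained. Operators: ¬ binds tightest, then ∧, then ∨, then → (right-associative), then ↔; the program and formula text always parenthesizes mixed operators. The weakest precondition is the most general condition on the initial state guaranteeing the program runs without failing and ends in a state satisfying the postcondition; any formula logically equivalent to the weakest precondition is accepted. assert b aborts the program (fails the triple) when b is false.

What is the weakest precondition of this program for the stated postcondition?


Working backward. After the program, pos > 2*k must hold.
Before pos := 2*pos: 2*pos > 2*k
Then branch requires 2*pos > 2*k; else branch requires (acc > pos - 3 → 2*pos > 2*k) ∧ ((¬(acc > pos - 3)) → 2*pos > 2*k).
Before the if: (3*acc < -1 → 2*pos > 2*k) ∧ ((¬(3*acc < -1)) → ((acc > pos - 3 → 2*pos > 2*k) ∧ ((¬(acc > pos - 3)) → 2*pos > 2*k)))
Before acc := k + pos - 5: (3*k + 3*pos < 14 → 2*pos > 2*k) ∧ ((¬(3*k + 3*pos < 14)) → ((k > 2 → 2*pos > 2*k) ∧ ((¬(k > 2)) → 2*pos > 2*k)))
Before assert 3*pos = m + 2: 3*pos = m + 2 ∧ (3*k + 3*pos < 14 → 2*pos > 2*k) ∧ ((¬(3*k + 3*pos < 14)) → ((k > 2 → 2*pos > 2*k) ∧ ((¬(k > 2)) → 2*pos > 2*k)))
Before acc := m: 3*pos = m + 2 ∧ (3*k + 3*pos < 14 → 2*pos > 2*k) ∧ ((¬(3*k + 3*pos < 14)) → ((k > 2 → 2*pos > 2*k) ∧ ((¬(k > 2)) → 2*pos > 2*k)))
Answer: WP = 3*pos = m + 2 ∧ (3*k + 3*pos < 14 → 2*pos > 2*k) ∧ ((¬(3*k + 3*pos < 14)) → ((k > 2 → 2*pos > 2*k) ∧ ((¬(k > 2)) → 2*pos > 2*k)))


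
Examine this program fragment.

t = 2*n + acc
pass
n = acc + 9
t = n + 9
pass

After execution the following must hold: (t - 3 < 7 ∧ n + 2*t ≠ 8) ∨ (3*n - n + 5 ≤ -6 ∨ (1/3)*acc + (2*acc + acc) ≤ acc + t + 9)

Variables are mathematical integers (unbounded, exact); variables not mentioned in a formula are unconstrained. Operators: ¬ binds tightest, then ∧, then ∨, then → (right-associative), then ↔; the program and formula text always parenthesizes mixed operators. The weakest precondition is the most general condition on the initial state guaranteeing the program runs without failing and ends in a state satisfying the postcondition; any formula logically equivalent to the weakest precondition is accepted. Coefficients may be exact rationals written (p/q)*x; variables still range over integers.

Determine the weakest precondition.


Working backward. After the program, the postcondition (t - 3 < 7 ∧ n + 2*t ≠ 8) ∨ (3*n - n + 5 ≤ -6 ∨ (1/3)*acc + (2*acc + acc) ≤ acc + t + 9) must hold; in canonical form it is (t < 10 ∧ n + 2*t ≠ 8) ∨ 2*n ≤ -11 ∨ (7/3)*acc ≤ t + 9.
Before skip: (t < 10 ∧ n + 2*t ≠ 8) ∨ 2*n ≤ -11 ∨ (7/3)*acc ≤ t + 9
Before t := n + 9: (n < 1 ∧ 3*n ≠ -10) ∨ 2*n ≤ -11 ∨ (7/3)*acc ≤ n + 18
Before n := acc + 9: (acc < -8 ∧ 3*acc ≠ -37) ∨ 2*acc ≤ -29 ∨ (4/3)*acc ≤ 27
Before skip: (acc < -8 ∧ 3*acc ≠ -37) ∨ 2*acc ≤ -29 ∨ (4/3)*acc ≤ 27
Before t := 2*n + acc: (acc < -8 ∧ 3*acc ≠ -37) ∨ 2*acc ≤ -29 ∨ (4/3)*acc ≤ 27
Answer: WP = (acc < -8 ∧ 3*acc ≠ -37) ∨ 2*acc ≤ -29 ∨ (4/3)*acc ≤ 27


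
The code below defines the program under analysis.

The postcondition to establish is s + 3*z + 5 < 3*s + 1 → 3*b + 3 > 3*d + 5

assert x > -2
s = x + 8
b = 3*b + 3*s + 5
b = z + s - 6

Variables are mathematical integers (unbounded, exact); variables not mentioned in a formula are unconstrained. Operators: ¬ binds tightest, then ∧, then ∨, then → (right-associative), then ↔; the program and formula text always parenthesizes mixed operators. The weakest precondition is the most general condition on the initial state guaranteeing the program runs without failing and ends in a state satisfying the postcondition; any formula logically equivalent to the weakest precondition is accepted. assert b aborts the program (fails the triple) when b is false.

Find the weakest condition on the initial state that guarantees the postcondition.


Working backward. After the program, the postcondition s + 3*z + 5 < 3*s + 1 → 3*b + 3 > 3*d + 5 must hold; in canonical form it is 3*z < 2*s - 4 → 3*b > 3*d + 2.
Before b := z + s - 6: 3*z < 2*s - 4 → 3*s + 3*z > 3*d + 20
Before b := 3*b + 3*s + 5: 3*z < 2*s - 4 → 3*s + 3*z > 3*d + 20
Before s := x + 8: 3*z < 2*x + 12 → 3*x + 3*z > 3*d - 4
Before assert x > -2: x > -2 ∧ (3*z < 2*x + 12 → 3*x + 3*z > 3*d - 4)
Answer: WP = x > -2 ∧ (3*z < 2*x + 12 → 3*x + 3*z > 3*d - 4)


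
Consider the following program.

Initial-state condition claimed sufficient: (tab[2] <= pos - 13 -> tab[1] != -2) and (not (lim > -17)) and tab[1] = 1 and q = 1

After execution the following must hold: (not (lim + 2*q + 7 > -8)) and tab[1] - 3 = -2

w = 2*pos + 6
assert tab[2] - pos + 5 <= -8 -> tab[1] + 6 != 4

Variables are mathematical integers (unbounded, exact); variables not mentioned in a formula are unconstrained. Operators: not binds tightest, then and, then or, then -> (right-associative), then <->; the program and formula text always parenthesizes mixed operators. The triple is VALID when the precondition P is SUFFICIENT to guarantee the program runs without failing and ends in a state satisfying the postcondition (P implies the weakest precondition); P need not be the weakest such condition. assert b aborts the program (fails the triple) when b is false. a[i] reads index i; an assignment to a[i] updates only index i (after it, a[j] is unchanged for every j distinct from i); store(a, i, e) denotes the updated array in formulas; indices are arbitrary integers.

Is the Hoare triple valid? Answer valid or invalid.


Working backward. After the program, the postcondition (not (lim + 2*q + 7 > -8)) and tab[1] - 3 = -2 must hold; in canonical form it is (not (lim + 2*q > -15)) and tab[1] = 1.
Before assert tab[2] - pos + 5 <= -8 -> tab[1] + 6 != 4: (tab[2] <= pos - 13 -> tab[1] != -2) and (not (lim + 2*q > -15)) and tab[1] = 1
Before w := 2*pos + 6: (tab[2] <= pos - 13 -> tab[1] != -2) and (not (lim + 2*q > -15)) and tab[1] = 1
The weakest precondition is (tab[2] <= pos - 13 -> tab[1] != -2) and (not (lim + 2*q > -15)) and tab[1] = 1.
Check whether (tab[2] <= pos - 13 -> tab[1] != -2) and (not (lim > -17)) and tab[1] = 1 and q = 1 implies it.
Every state satisfying the precondition satisfies the weakest precondition: the implication holds.
Answer: valid


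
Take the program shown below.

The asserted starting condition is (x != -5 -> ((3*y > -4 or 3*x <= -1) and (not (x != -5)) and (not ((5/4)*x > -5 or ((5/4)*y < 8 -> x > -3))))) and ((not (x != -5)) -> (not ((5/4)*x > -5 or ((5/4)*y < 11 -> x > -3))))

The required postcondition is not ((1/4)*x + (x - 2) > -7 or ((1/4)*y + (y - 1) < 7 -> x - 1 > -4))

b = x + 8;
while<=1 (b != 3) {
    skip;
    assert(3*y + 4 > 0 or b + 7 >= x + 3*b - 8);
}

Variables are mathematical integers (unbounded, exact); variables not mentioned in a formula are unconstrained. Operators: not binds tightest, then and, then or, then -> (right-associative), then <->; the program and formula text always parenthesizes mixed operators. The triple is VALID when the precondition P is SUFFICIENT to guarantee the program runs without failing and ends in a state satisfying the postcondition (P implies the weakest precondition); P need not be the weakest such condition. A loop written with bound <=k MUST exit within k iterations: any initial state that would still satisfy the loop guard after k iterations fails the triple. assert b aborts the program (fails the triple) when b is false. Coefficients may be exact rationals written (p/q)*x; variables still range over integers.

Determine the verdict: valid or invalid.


Working backward. After the program, the postcondition not ((1/4)*x + (x - 2) > -7 or ((1/4)*y + (y - 1) < 7 -> x - 1 > -4)) must hold; in canonical form it is not ((5/4)*x > -5 or ((5/4)*y < 8 -> x > -3)).
Before the loop (bound <=1), unroll the exhaustion recursion (WP_0 = exit-now case; WP_j = one more guarded iteration, up to j = 1):
  WP_0: (not (b != 3)) and (not ((5/4)*x > -5 or ((5/4)*y < 8 -> x > -3)))
  WP_1: (b != 3 -> ((3*y > -4 or 2*b + x <= 15) and (not (b != 3)) and (not ((5/4)*x > -5 or ((5/4)*y < 8 -> x > -3))))) and ((not (b != 3)) -> (not ((5/4)*x > -5 or ((5/4)*y < 8 -> x > -3))))
So before the loop: (b != 3 -> ((3*y > -4 or 2*b + x <= 15) and (not (b != 3)) and (not ((5/4)*x > -5 or ((5/4)*y < 8 -> x > -3))))) and ((not (b != 3)) -> (not ((5/4)*x > -5 or ((5/4)*y < 8 -> x > -3))))
Before b := x + 8: (x != -5 -> ((3*y > -4 or 3*x <= -1) and (not (x != -5)) and (not ((5/4)*x > -5 or ((5/4)*y < 8 -> x > -3))))) and ((not (x != -5)) -> (not ((5/4)*x > -5 or ((5/4)*y < 8 -> x > -3))))
The weakest precondition is (x != -5 -> ((3*y > -4 or 3*x <= -1) and (not (x != -5)) and (not ((5/4)*x > -5 or ((5/4)*y < 8 -> x > -3))))) and ((not (x != -5)) -> (not ((5/4)*x > -5 or ((5/4)*y < 8 -> x > -3)))).
Check whether (x != -5 -> ((3*y > -4 or 3*x <= -1) and (not (x != -5)) and (not ((5/4)*x > -5 or ((5/4)*y < 8 -> x > -3))))) and ((not (x != -5)) -> (not ((5/4)*x > -5 or ((5/4)*y < 11 -> x > -3)))) implies it.
Countermodel: at the initial state x = -5, y = 7, the precondition holds but the weakest precondition fails.
Answer: invalid
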